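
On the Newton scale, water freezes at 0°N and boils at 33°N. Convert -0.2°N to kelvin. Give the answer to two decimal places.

Linear interpolation between the fixed points: C = (-0.2 - 0) × 100 / (33 - 0) = -0.6061°C.
Then -0.6061 + 273.15 = 272.54 K.

272.54 K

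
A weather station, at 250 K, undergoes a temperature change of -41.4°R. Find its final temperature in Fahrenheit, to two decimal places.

-51.07°F

Initial temperature in Celsius: 250 - 273.15 = -23.1500°C.
The 41.4°R change is an interval, so only the factor 5/9 applies: -41.4 × 5/9 = -23.0000°C.
Final Celsius temperature: -23.1500 - 23.0000 = -46.1500°C.
In Fahrenheit: -46.1500 × 1.8 + 32 = -51.07°F.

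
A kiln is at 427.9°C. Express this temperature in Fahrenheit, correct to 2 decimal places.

In Fahrenheit: 427.9000 × 1.8 + 32 = 802.22°F.

802.22°F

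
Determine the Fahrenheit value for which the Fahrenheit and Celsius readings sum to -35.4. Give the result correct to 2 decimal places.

Let F be the Fahrenheit reading. The Celsius reading is C = 5/9·F - 17.7778.
Require F + C = -35.4: (14/9)·F - 17.7778 = -35.4.
F = (-35.4 + 17.7778) / (14/9) = -11.33.

-11.33°F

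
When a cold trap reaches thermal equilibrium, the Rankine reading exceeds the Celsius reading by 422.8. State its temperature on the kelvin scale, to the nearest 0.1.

187.1 K

Let x be the Rankine reading; then the Celsius reading is 5/9·x - 273.15.
(5/9·x - 273.15) - x = -422.8  ⇒  (-4/9)·x = -149.65  ⇒  x = 336.7125°R.
In Celsius: (336.7125 - 491.67) × 5/9 = -86.0875°C.
In kelvin: -86.0875 + 273.15 = 187.1 K.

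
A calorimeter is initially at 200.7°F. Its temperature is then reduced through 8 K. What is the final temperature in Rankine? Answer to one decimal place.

Initial temperature in Celsius: (200.7 - 32) × 5/9 = 93.7222°C.
The 8 K change is an interval; Kelvin and Celsius degrees are the same size, so ΔC = -8°C.
Final Celsius temperature: 93.7222 - 8.0000 = 85.7222°C.
In Rankine: 85.7222 × 1.8 + 491.67 = 646.0°R.

646.0°R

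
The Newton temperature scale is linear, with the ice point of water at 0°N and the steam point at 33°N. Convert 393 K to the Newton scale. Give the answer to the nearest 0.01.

First in Celsius: 393 - 273.15 = 119.8500°C.
Linearly onto the Newton scale: 0 + (119.8500 / 100) × (33 - 0) = 39.55°N.

39.55°N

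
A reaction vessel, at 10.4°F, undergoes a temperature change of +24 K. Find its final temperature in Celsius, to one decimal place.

Initial temperature in Celsius: (10.4 - 32) × 5/9 = -12.0000°C.
The 24 K change is an interval; Kelvin and Celsius degrees are the same size, so ΔC = +24°C.
Final Celsius temperature: -12.0000 + 24.0000 = 12.0000°C.

12.0°C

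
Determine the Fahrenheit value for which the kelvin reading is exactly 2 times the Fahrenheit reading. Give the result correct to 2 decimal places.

176.80°F

Let F be the Fahrenheit reading. The kelvin reading is K = 5/9·F + 255.372.
Require K = 2·F: 5/9·F + 255.372 = 2·F.
(-13/9)·F = -255.372  ⇒  F = 176.80.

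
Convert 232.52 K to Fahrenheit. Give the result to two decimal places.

In Celsius: 232.52 - 273.15 = -40.6300°C.
In Fahrenheit: -40.6300 × 1.8 + 32 = -41.13°F.

-41.13°F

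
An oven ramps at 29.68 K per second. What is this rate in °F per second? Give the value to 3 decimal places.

The quantity depends on a temperature interval, so only the ratio of degree sizes applies; the offset between the scales is irrelevant.
A change of 1 K is a change of 1.8°F, so 29.68 × 1.8 = 53.424.

53.424 °F/second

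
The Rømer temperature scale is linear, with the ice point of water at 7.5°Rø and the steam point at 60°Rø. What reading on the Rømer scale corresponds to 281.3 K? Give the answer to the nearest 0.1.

First in Celsius: 281.3 - 273.15 = 8.1500°C.
Linearly onto the Rømer scale: 7.5 + (8.1500 / 100) × (60 - 7.5) = 11.8°Rø.

11.8°Rø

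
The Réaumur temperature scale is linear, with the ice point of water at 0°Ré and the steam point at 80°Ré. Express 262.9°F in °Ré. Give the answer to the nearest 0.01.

102.62°Ré

First in Celsius: (262.9 - 32) × 5/9 = 128.2778°C.
Linearly onto the Réaumur scale: 0 + (128.2778 / 100) × (80 - 0) = 102.62°Ré.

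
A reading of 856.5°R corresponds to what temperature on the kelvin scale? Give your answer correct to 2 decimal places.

475.83 K

In Celsius: (856.5 - 491.67) × 5/9 = 202.6833°C.
In kelvin: 202.6833 + 273.15 = 475.83 K.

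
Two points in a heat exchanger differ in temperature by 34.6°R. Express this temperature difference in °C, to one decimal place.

An interval of 1°R corresponds to 5/9°C.
34.6 × 5/9 = 19.2.

19.2°C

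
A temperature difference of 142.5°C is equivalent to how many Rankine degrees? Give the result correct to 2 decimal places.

Only the scale ratio 1.8 matters for a change in temperature.
142.5 × 1.8 = 256.50.

256.50°R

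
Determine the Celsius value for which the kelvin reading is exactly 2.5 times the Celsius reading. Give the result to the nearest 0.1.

Let C be the Celsius reading. The kelvin reading is K = 1·C + 273.15.
Require K = 2.5·C: 1·C + 273.15 = 2.5·C.
(-1.5)·C = -273.15  ⇒  C = 182.1.

182.1°C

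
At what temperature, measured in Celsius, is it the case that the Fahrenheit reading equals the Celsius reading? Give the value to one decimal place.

-40.0°C

Let C be the Celsius reading. The Fahrenheit reading is F = 1.8·C + 32.
Set F = C: 1.8·C + 32 = C.
(0.8)·C = -32  ⇒  C = -40.0.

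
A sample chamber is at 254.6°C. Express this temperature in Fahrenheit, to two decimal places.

In Fahrenheit: 254.6000 × 1.8 + 32 = 490.28°F.

490.28°F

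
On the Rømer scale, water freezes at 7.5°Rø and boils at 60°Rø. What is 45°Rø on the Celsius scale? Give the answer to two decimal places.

71.43°C

Linear interpolation between the fixed points: C = (45 - 7.5) × 100 / (60 - 7.5) = 71.4286°C.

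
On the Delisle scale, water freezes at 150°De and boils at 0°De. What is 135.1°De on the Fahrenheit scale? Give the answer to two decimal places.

49.88°F

Linear interpolation between the fixed points: C = (135.1 - 150) × 100 / (0 - 150) = 9.9333°C.
Then 9.9333 × 1.8 + 32 = 49.88°F.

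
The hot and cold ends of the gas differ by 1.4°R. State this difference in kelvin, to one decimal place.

0.8 K

For a temperature interval the offset drops out; only the factor 5/9 applies.
1.4 × 5/9 = 0.8.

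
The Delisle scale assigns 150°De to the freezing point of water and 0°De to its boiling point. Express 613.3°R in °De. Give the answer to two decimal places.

48.64°De

First in Celsius: (613.3 - 491.67) × 5/9 = 67.5722°C.
Linearly onto the Delisle scale: 150 + (67.5722 / 100) × (0 - 150) = 48.64°De.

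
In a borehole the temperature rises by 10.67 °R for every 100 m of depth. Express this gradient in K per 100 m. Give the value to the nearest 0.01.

The quantity depends on a temperature interval, so only the ratio of degree sizes applies; the offset between the scales is irrelevant.
A change of 1°R is a change of 5/9 K, so 10.67 × 5/9 = 5.93.

5.93 K/100 m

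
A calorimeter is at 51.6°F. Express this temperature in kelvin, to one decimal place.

284.0 K

In Celsius: (51.6 - 32) × 5/9 = 10.8889°C.
In kelvin: 10.8889 + 273.15 = 284.0 K.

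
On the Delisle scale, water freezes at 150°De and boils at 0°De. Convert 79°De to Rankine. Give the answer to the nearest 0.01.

576.87°R

Linear interpolation between the fixed points: C = (79 - 150) × 100 / (0 - 150) = 47.3333°C.
Then 47.3333 × 1.8 + 491.67 = 576.87°R.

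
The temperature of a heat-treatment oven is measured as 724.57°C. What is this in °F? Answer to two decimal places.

1336.23°F

In Fahrenheit: 724.5700 × 1.8 + 32 = 1336.23°F.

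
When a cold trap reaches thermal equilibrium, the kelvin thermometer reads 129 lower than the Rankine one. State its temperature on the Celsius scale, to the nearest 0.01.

Let x be the Rankine reading; then the kelvin reading is 5/9·x.
(5/9·x) - x = -129  ⇒  (-4/9)·x = -129  ⇒  x = 290.2500°R.
In Celsius: (290.25 - 491.67) × 5/9 = -111.90°C.

-111.90°C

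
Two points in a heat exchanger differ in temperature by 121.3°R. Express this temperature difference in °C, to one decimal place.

67.4°C

For a temperature interval the offset drops out; only the factor 5/9 applies.
121.3 × 5/9 = 67.4.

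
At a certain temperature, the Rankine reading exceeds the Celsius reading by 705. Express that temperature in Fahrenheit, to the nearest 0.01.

511.99°F

Let x be the Celsius reading; then the Rankine reading is 1.8·x + 491.67.
(1.8·x + 491.67) - x = 705  ⇒  (0.8)·x = 213.33  ⇒  x = 266.6625°C.
In Fahrenheit: 266.6625 × 1.8 + 32 = 511.99°F.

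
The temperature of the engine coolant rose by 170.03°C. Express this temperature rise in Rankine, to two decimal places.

306.05°R

For a temperature interval the offset drops out; only the factor 1.8 applies.
170.03 × 1.8 = 306.05.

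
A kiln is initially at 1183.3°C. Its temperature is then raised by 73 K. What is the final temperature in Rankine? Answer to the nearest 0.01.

2753.01°R

The 73 K change is an interval; Kelvin and Celsius degrees are the same size, so ΔC = +73°C.
Final Celsius temperature: 1183.3000 + 73.0000 = 1256.3000°C.
In Rankine: 1256.3000 × 1.8 + 491.67 = 2753.01°R.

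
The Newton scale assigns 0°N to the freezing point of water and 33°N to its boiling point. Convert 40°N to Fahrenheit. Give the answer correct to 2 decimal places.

Linear interpolation between the fixed points: C = (40 - 0) × 100 / (33 - 0) = 121.2121°C.
Then 121.2121 × 1.8 + 32 = 250.18°F.

250.18°F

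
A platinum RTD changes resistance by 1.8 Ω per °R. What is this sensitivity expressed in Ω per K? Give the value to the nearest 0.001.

Since only a temperature interval is involved, the additive offset between the scales drops out.
A change of 1 K is a change of 1.8°R, so per K the value is 1.8 × 1.8 = 3.240.

3.240 Ω per K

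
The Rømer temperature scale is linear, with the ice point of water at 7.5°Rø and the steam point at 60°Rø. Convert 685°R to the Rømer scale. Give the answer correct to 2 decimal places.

First in Celsius: (685 - 491.67) × 5/9 = 107.4056°C.
Linearly onto the Rømer scale: 7.5 + (107.4056 / 100) × (60 - 7.5) = 63.89°Rø.

63.89°Rø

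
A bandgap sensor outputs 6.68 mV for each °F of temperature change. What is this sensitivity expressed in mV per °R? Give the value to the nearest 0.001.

Since only a temperature interval is involved, the additive offset between the scales drops out.
A change of 1°R is a change of 1°F, so per °R the value is 6.68 × 1 = 6.680.

6.680 mV per °R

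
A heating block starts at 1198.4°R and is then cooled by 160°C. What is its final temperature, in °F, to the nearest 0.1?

Initial temperature in Celsius: (1198.4 - 491.67) × 5/9 = 392.6278°C.
Final Celsius temperature: 392.6278 - 160.0000 = 232.6278°C.
In Fahrenheit: 232.6278 × 1.8 + 32 = 450.7°F.

450.7°F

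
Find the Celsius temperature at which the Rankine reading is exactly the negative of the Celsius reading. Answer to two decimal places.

Let C be the Celsius reading. The Rankine reading is R = 1.8·C + 491.67.
Require R = -1·C: 1.8·C + 491.67 = -1·C.
(2.8)·C = -491.67  ⇒  C = -175.60.

-175.60°C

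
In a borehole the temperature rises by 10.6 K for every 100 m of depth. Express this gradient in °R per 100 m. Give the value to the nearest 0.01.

19.08 °R/100 m

Since only a temperature interval is involved, the additive offset between the scales drops out.
A change of 1 K is a change of 1.8°R, so 10.6 × 1.8 = 19.08.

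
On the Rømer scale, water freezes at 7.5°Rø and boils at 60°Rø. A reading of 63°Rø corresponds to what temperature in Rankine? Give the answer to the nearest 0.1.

682.0°R

Linear interpolation between the fixed points: C = (63 - 7.5) × 100 / (60 - 7.5) = 105.7143°C.
Then 105.7143 × 1.8 + 491.67 = 682.0°R.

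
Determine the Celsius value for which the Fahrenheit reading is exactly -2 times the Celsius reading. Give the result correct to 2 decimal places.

-8.42°C

Let C be the Celsius reading. The Fahrenheit reading is F = 1.8·C + 32.
Require F = -2·C: 1.8·C + 32 = -2·C.
(3.8)·C = -32  ⇒  C = -8.42.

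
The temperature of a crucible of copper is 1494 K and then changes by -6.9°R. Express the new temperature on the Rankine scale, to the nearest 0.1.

2682.3°R

Initial temperature in Celsius: 1494 - 273.15 = 1220.8500°C.
The 6.9°R change is an interval, so only the factor 5/9 applies: -6.9 × 5/9 = -3.8333°C.
Final Celsius temperature: 1220.8500 - 3.8333 = 1217.0167°C.
In Rankine: 1217.0167 × 1.8 + 491.67 = 2682.3°R.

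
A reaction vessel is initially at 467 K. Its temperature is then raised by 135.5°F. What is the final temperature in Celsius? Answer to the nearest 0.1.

Initial temperature in Celsius: 467 - 273.15 = 193.8500°C.
The 135.5°F change is an interval, so only the factor 5/9 applies: +135.5 × 5/9 = +75.2778°C.
Final Celsius temperature: 193.8500 + 75.2778 = 269.1278°C.

269.1°C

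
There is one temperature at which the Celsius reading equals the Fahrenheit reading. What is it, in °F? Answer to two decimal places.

-40.00°F

Let F be the Fahrenheit reading. The Celsius reading is C = 5/9·F - 17.7778.
Set C = F: 5/9·F - 17.7778 = F.
(-4/9)·F = 17.7778  ⇒  F = -40.00.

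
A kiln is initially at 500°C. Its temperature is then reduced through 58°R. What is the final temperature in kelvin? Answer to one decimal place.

740.9 K

The 58°R change is an interval, so only the factor 5/9 applies: -58 × 5/9 = -32.2222°C.
Final Celsius temperature: 500.0000 - 32.2222 = 467.7778°C.
In kelvin: 467.7778 + 273.15 = 740.9 K.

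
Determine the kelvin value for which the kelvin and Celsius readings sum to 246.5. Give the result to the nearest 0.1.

259.8 K

Let K be the kelvin reading. The Celsius reading is C = 1·K - 273.15.
Require K + C = 246.5: (2)·K - 273.15 = 246.5.
K = (246.5 + 273.15) / (2) = 259.8.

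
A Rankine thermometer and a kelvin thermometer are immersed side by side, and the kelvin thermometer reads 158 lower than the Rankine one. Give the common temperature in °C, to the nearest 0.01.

-75.65°C

Let x be the Rankine reading; then the kelvin reading is 5/9·x.
(5/9·x) - x = -158  ⇒  (-4/9)·x = -158  ⇒  x = 355.5000°R.
In Celsius: (355.5 - 491.67) × 5/9 = -75.65°C.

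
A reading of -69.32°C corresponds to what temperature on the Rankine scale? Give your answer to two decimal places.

In Rankine: -69.3200 × 1.8 + 491.67 = 366.89°R.

366.89°R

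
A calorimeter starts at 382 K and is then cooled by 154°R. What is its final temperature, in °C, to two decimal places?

Initial temperature in Celsius: 382 - 273.15 = 108.8500°C.
The 154°R change is an interval, so only the factor 5/9 applies: -154 × 5/9 = -85.5556°C.
Final Celsius temperature: 108.8500 - 85.5556 = 23.2944°C.

23.29°C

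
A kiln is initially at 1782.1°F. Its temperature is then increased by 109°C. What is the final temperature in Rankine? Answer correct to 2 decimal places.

2437.97°R

Initial temperature in Celsius: (1782.1 - 32) × 5/9 = 972.2778°C.
Final Celsius temperature: 972.2778 + 109.0000 = 1081.2778°C.
In Rankine: 1081.2778 × 1.8 + 491.67 = 2437.97°R.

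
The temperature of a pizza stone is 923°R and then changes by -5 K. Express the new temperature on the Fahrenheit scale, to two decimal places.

454.33°F

Initial temperature in Celsius: (923 - 491.67) × 5/9 = 239.6278°C.
The 5 K change is an interval; Kelvin and Celsius degrees are the same size, so ΔC = -5°C.
Final Celsius temperature: 239.6278 - 5.0000 = 234.6278°C.
In Fahrenheit: 234.6278 × 1.8 + 32 = 454.33°F.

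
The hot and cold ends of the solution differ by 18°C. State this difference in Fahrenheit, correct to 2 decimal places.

An interval of 1°C corresponds to 1.8°F.
18 × 1.8 = 32.40.

32.40°F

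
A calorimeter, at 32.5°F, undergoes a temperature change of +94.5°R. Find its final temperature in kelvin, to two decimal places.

Initial temperature in Celsius: (32.5 - 32) × 5/9 = 0.2778°C.
The 94.5°R change is an interval, so only the factor 5/9 applies: +94.5 × 5/9 = +52.5000°C.
Final Celsius temperature: 0.2778 + 52.5000 = 52.7778°C.
In kelvin: 52.7778 + 273.15 = 325.93 K.

325.93 K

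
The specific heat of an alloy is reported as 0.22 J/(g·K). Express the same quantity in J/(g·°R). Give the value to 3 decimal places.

The quantity depends on a temperature interval, so only the ratio of degree sizes applies; the offset between the scales is irrelevant.
A change of 1°R is a change of 5/9 K, so per °R the value is 0.22 × 5/9 = 0.122.

0.122 J/(g·°R)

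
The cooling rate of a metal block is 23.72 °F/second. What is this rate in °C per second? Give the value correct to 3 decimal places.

13.178 °C/second

Since only a temperature interval is involved, the additive offset between the scales drops out.
A change of 1°F is a change of 5/9°C, so 23.72 × 5/9 = 13.178.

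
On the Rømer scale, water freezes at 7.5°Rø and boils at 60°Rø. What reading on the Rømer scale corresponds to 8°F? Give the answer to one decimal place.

First in Celsius: (8 - 32) × 5/9 = -13.3333°C.
Linearly onto the Rømer scale: 7.5 + (-13.3333 / 100) × (60 - 7.5) = 0.5°Rø.

0.5°Rø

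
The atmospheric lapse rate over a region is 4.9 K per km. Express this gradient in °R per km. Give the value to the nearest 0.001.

Since only a temperature interval is involved, the additive offset between the scales drops out.
A change of 1 K is a change of 1.8°R, so 4.9 × 1.8 = 8.820.

8.820 °R/km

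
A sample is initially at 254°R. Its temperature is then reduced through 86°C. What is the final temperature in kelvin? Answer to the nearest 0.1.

Initial temperature in Celsius: (254 - 491.67) × 5/9 = -132.0389°C.
Final Celsius temperature: -132.0389 - 86.0000 = -218.0389°C.
In kelvin: -218.0389 + 273.15 = 55.1 K.

55.1 K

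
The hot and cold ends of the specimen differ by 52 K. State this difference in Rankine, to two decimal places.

For a temperature interval the offset drops out; only the factor 1.8 applies.
52 × 1.8 = 93.60.

93.60°R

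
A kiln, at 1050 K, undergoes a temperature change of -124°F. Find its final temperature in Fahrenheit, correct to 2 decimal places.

Initial temperature in Celsius: 1050 - 273.15 = 776.8500°C.
The 124°F change is an interval, so only the factor 5/9 applies: -124 × 5/9 = -68.8889°C.
Final Celsius temperature: 776.8500 - 68.8889 = 707.9611°C.
In Fahrenheit: 707.9611 × 1.8 + 32 = 1306.33°F.

1306.33°F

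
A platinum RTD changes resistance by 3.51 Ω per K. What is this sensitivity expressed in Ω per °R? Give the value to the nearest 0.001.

Since only a temperature interval is involved, the additive offset between the scales drops out.
A change of 1°R is a change of 5/9 K, so per °R the value is 3.51 × 5/9 = 1.950.

1.950 Ω per °R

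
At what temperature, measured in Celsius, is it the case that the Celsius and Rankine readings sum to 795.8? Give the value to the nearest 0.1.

Let C be the Celsius reading. The Rankine reading is R = 1.8·C + 491.67.
Require C + R = 795.8: (2.8)·C + 491.67 = 795.8.
C = (795.8 - 491.67) / (2.8) = 108.6.

108.6°C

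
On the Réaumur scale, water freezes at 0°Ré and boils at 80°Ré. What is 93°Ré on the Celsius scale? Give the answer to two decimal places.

Linear interpolation between the fixed points: C = (93 - 0) × 100 / (80 - 0) = 116.2500°C.

116.25°C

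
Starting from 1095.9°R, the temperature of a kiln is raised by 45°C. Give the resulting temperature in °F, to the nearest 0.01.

Initial temperature in Celsius: (1095.9 - 491.67) × 5/9 = 335.6833°C.
Final Celsius temperature: 335.6833 + 45.0000 = 380.6833°C.
In Fahrenheit: 380.6833 × 1.8 + 32 = 717.23°F.

717.23°F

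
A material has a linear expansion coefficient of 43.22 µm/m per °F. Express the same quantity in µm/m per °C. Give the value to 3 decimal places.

77.796 µm/m per °C

Since only a temperature interval is involved, the additive offset between the scales drops out.
A change of 1°C is a change of 1.8°F, so per °C the value is 43.22 × 1.8 = 77.796.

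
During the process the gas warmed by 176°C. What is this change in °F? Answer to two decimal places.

An interval of 1°C corresponds to 1.8°F.
176 × 1.8 = 316.80.

316.80°F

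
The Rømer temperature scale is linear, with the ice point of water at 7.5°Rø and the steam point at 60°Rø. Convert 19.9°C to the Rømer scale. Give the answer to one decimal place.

Linearly onto the Rømer scale: 7.5 + (19.9000 / 100) × (60 - 7.5) = 17.9°Rø.

17.9°Rø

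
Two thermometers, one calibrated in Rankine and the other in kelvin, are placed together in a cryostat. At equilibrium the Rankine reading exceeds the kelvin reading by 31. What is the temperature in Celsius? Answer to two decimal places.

Let x be the Rankine reading; then the kelvin reading is 5/9·x.
(5/9·x) - x = -31  ⇒  (-4/9)·x = -31  ⇒  x = 69.7500°R.
In Celsius: (69.75 - 491.67) × 5/9 = -234.40°C.

-234.40°C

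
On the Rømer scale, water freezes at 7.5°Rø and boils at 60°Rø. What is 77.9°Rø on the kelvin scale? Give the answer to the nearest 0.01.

407.25 K

Linear interpolation between the fixed points: C = (77.9 - 7.5) × 100 / (60 - 7.5) = 134.0952°C.
Then 134.0952 + 273.15 = 407.25 K.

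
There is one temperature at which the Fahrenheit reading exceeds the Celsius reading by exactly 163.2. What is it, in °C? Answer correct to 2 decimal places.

Let C be the Celsius reading. The Fahrenheit reading is F = 1.8·C + 32.
Require F - C = 163.2: (0.8)·C + 32 = 163.2.
C = (163.2 - 32) / (0.8) = 164.00.

164.00°C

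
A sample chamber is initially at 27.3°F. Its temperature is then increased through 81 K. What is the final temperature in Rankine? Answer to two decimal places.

632.77°R

Initial temperature in Celsius: (27.3 - 32) × 5/9 = -2.6111°C.
The 81 K change is an interval; Kelvin and Celsius degrees are the same size, so ΔC = +81°C.
Final Celsius temperature: -2.6111 + 81.0000 = 78.3889°C.
In Rankine: 78.3889 × 1.8 + 491.67 = 632.77°R.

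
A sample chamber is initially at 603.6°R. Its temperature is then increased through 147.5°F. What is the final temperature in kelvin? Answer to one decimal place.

417.3 K

Initial temperature in Celsius: (603.6 - 491.67) × 5/9 = 62.1833°C.
The 147.5°F change is an interval, so only the factor 5/9 applies: +147.5 × 5/9 = +81.9444°C.
Final Celsius temperature: 62.1833 + 81.9444 = 144.1278°C.
In kelvin: 144.1278 + 273.15 = 417.3 K.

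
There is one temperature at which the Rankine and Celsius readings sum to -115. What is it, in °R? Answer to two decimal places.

Let R be the Rankine reading. The Celsius reading is C = 5/9·R - 273.15.
Require R + C = -115: (14/9)·R - 273.15 = -115.
R = (-115 + 273.15) / (14/9) = 101.67.

101.67°R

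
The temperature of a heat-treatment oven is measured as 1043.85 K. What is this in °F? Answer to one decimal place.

1419.3°F

In Celsius: 1043.85 - 273.15 = 770.7000°C.
In Fahrenheit: 770.7000 × 1.8 + 32 = 1419.3°F.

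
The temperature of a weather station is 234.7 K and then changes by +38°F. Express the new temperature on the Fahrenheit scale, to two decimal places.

0.79°F

Initial temperature in Celsius: 234.7 - 273.15 = -38.4500°C.
The 38°F change is an interval, so only the factor 5/9 applies: +38 × 5/9 = +21.1111°C.
Final Celsius temperature: -38.4500 + 21.1111 = -17.3389°C.
In Fahrenheit: -17.3389 × 1.8 + 32 = 0.79°F.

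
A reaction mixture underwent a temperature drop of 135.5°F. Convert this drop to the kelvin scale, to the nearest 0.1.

For a temperature interval the offset drops out; only the factor 5/9 applies.
135.5 × 5/9 = 75.3.

75.3 K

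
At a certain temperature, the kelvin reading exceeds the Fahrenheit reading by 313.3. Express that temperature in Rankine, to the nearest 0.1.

Let x be the kelvin reading; then the Fahrenheit reading is 1.8·x - 459.67.
(1.8·x - 459.67) - x = -313.3  ⇒  (0.8)·x = 146.37  ⇒  x = 182.9625 K.
In Celsius: 182.9625 - 273.15 = -90.1875°C.
In Rankine: -90.1875 × 1.8 + 491.67 = 329.3°R.

329.3°R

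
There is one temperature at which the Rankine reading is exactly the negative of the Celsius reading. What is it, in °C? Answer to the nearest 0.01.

Let C be the Celsius reading. The Rankine reading is R = 1.8·C + 491.67.
Require R = -1·C: 1.8·C + 491.67 = -1·C.
(2.8)·C = -491.67  ⇒  C = -175.60.

-175.60°C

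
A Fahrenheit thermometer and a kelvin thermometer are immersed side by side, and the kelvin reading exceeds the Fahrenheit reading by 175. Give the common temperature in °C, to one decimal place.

Let x be the Fahrenheit reading; then the kelvin reading is 5/9·x + 255.372.
(5/9·x + 255.372) - x = 175  ⇒  (-4/9)·x = -80.3722  ⇒  x = 180.8375°F.
In Celsius: (180.8375 - 32) × 5/9 = 82.7°C.

82.7°C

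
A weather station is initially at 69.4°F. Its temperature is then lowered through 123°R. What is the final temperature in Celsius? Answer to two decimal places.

-47.56°C

Initial temperature in Celsius: (69.4 - 32) × 5/9 = 20.7778°C.
The 123°R change is an interval, so only the factor 5/9 applies: -123 × 5/9 = -68.3333°C.
Final Celsius temperature: 20.7778 - 68.3333 = -47.5556°C.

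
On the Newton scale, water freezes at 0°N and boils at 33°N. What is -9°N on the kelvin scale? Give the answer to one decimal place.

Linear interpolation between the fixed points: C = (-9 - 0) × 100 / (33 - 0) = -27.2727°C.
Then -27.2727 + 273.15 = 245.9 K.

245.9 K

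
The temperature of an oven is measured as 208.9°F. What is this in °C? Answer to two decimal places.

In Celsius: (208.9 - 32) × 5/9 = 98.2778°C.

98.28°C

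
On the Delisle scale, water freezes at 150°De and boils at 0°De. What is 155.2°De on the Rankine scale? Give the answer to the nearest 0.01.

Linear interpolation between the fixed points: C = (155.2 - 150) × 100 / (0 - 150) = -3.4667°C.
Then -3.4667 × 1.8 + 491.67 = 485.43°R.

485.43°R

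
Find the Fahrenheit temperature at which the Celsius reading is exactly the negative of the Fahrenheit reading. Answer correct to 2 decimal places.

11.43°F

Let F be the Fahrenheit reading. The Celsius reading is C = 5/9·F - 17.7778.
Require C = -1·F: 5/9·F - 17.7778 = -1·F.
(14/9)·F = 17.7778  ⇒  F = 11.43.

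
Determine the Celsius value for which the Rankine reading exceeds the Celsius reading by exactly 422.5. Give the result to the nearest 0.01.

Let C be the Celsius reading. The Rankine reading is R = 1.8·C + 491.67.
Require R - C = 422.5: (0.8)·C + 491.67 = 422.5.
C = (422.5 - 491.67) / (0.8) = -86.46.

-86.46°C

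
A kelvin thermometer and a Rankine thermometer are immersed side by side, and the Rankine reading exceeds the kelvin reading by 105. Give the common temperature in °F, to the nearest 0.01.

Let x be the kelvin reading; then the Rankine reading is 1.8·x.
(1.8·x) - x = 105  ⇒  (0.8)·x = 105  ⇒  x = 131.2500 K.
In Celsius: 131.25 - 273.15 = -141.9000°C.
In Fahrenheit: -141.9000 × 1.8 + 32 = -223.42°F.

-223.42°F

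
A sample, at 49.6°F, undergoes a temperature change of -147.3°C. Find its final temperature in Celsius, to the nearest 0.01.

Initial temperature in Celsius: (49.6 - 32) × 5/9 = 9.7778°C.
Final Celsius temperature: 9.7778 - 147.3000 = -137.5222°C.

-137.52°C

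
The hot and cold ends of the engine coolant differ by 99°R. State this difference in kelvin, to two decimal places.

An interval of 1°R corresponds to 5/9 K.
99 × 5/9 = 55.00.

55.00 K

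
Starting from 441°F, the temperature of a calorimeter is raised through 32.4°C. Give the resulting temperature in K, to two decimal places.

532.77 K

Initial temperature in Celsius: (441 - 32) × 5/9 = 227.2222°C.
Final Celsius temperature: 227.2222 + 32.4000 = 259.6222°C.
In kelvin: 259.6222 + 273.15 = 532.77 K.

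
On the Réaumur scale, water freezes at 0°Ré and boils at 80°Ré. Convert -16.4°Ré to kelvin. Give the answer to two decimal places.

252.65 K

Linear interpolation between the fixed points: C = (-16.4 - 0) × 100 / (80 - 0) = -20.5000°C.
Then -20.5000 + 273.15 = 252.65 K.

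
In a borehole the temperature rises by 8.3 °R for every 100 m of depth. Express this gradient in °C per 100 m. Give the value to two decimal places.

The quantity depends on a temperature interval, so only the ratio of degree sizes applies; the offset between the scales is irrelevant.
A change of 1°R is a change of 5/9°C, so 8.3 × 5/9 = 4.61.

4.61 °C/100 m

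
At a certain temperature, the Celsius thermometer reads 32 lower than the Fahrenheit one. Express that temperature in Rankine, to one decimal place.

Let x be the Fahrenheit reading; then the Celsius reading is 5/9·x - 17.7778.
(5/9·x - 17.7778) - x = -32  ⇒  (-4/9)·x = -14.2222  ⇒  x = 32.0000°F.
In Celsius: (32 - 32) × 5/9 = 0.0000°C.
In Rankine: 0.0000 × 1.8 + 491.67 = 491.7°R.

491.7°R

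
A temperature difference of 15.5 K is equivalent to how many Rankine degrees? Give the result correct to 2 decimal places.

27.90°R

Only the scale ratio 1.8 matters for a change in temperature.
15.5 × 1.8 = 27.90.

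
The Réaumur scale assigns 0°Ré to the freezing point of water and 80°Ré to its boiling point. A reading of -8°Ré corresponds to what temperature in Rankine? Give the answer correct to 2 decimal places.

Linear interpolation between the fixed points: C = (-8 - 0) × 100 / (80 - 0) = -10.0000°C.
Then -10.0000 × 1.8 + 491.67 = 473.67°R.

473.67°R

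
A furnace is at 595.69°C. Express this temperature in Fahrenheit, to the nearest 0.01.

In Fahrenheit: 595.6900 × 1.8 + 32 = 1104.24°F.

1104.24°F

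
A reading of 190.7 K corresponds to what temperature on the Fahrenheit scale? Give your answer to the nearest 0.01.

-116.41°F

In Celsius: 190.7 - 273.15 = -82.4500°C.
In Fahrenheit: -82.4500 × 1.8 + 32 = -116.41°F.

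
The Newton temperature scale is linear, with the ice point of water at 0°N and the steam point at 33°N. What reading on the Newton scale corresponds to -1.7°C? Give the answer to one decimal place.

-0.6°N

Linearly onto the Newton scale: 0 + (-1.7000 / 100) × (33 - 0) = -0.6°N.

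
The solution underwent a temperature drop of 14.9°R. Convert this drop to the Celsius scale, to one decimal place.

Only the scale ratio 5/9 matters for a change in temperature.
14.9 × 5/9 = 8.3.

8.3°C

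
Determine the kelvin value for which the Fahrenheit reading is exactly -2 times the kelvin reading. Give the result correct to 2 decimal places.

120.97 K

Let K be the kelvin reading. The Fahrenheit reading is F = 1.8·K - 459.67.
Require F = -2·K: 1.8·K - 459.67 = -2·K.
(3.8)·K = 459.67  ⇒  K = 120.97.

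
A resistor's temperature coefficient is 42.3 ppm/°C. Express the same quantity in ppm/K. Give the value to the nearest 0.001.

The quantity depends on a temperature interval, so only the ratio of degree sizes applies; the offset between the scales is irrelevant.
A change of 1 K is a change of 1°C, so per K the value is 42.3 × 1 = 42.300.

42.300 ppm/K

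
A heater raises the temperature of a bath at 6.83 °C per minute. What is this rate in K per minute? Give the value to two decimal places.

6.83 K/minute

Since only a temperature interval is involved, the additive offset between the scales drops out.
A change of 1°C is a change of 1 K, so 6.83 × 1 = 6.83.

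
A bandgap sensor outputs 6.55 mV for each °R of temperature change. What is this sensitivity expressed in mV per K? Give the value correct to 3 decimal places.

11.790 mV per K

Since only a temperature interval is involved, the additive offset between the scales drops out.
A change of 1 K is a change of 1.8°R, so per K the value is 6.55 × 1.8 = 11.790.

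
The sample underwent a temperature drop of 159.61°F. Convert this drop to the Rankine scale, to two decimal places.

Fahrenheit and Rankine degrees are the same size, so the interval is unchanged: 159.61.

159.61°R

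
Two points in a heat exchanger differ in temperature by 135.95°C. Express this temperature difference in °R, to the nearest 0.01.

Only the scale ratio 1.8 matters for a change in temperature.
135.95 × 1.8 = 244.71.

244.71°R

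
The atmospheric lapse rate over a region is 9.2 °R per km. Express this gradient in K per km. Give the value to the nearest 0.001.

5.111 K/km

Since only a temperature interval is involved, the additive offset between the scales drops out.
A change of 1°R is a change of 5/9 K, so 9.2 × 5/9 = 5.111.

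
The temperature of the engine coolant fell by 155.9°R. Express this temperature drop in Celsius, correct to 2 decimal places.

86.61°C

An interval of 1°R corresponds to 5/9°C.
155.9 × 5/9 = 86.61.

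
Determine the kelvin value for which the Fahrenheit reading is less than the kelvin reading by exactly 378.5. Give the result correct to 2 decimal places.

101.46 K

Let K be the kelvin reading. The Fahrenheit reading is F = 1.8·K - 459.67.
Require F - K = -378.5: (0.8)·K - 459.67 = -378.5.
K = (-378.5 + 459.67) / (0.8) = 101.46.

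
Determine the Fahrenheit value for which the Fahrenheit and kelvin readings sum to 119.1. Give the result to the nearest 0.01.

Let F be the Fahrenheit reading. The kelvin reading is K = 5/9·F + 255.372.
Require F + K = 119.1: (14/9)·F + 255.372 = 119.1.
F = (119.1 - 255.372) / (14/9) = -87.60.

-87.60°F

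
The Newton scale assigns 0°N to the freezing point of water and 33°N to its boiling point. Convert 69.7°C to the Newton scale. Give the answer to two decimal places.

23.00°N

Linearly onto the Newton scale: 0 + (69.7000 / 100) × (33 - 0) = 23.00°N.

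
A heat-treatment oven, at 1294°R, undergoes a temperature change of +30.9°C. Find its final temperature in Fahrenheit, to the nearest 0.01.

889.95°F

Initial temperature in Celsius: (1294 - 491.67) × 5/9 = 445.7389°C.
Final Celsius temperature: 445.7389 + 30.9000 = 476.6389°C.
In Fahrenheit: 476.6389 × 1.8 + 32 = 889.95°F.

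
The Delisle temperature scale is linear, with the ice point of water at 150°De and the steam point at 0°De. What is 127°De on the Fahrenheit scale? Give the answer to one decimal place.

Linear interpolation between the fixed points: C = (127 - 150) × 100 / (0 - 150) = 15.3333°C.
Then 15.3333 × 1.8 + 32 = 59.6°F.

59.6°F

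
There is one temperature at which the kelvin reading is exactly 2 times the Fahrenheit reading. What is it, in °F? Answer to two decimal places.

176.80°F

Let F be the Fahrenheit reading. The kelvin reading is K = 5/9·F + 255.372.
Require K = 2·F: 5/9·F + 255.372 = 2·F.
(-13/9)·F = -255.372  ⇒  F = 176.80.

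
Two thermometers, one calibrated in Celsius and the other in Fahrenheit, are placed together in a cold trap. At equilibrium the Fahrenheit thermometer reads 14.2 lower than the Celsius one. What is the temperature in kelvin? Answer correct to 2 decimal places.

Let x be the Celsius reading; then the Fahrenheit reading is 1.8·x + 32.
(1.8·x + 32) - x = -14.2  ⇒  (0.8)·x = -46.2  ⇒  x = -57.7500°C.
In kelvin: -57.7500 + 273.15 = 215.40 K.

215.40 K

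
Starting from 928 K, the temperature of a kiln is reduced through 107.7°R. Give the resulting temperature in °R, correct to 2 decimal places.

Initial temperature in Celsius: 928 - 273.15 = 654.8500°C.
The 107.7°R change is an interval, so only the factor 5/9 applies: -107.7 × 5/9 = -59.8333°C.
Final Celsius temperature: 654.8500 - 59.8333 = 595.0167°C.
In Rankine: 595.0167 × 1.8 + 491.67 = 1562.70°R.

1562.70°R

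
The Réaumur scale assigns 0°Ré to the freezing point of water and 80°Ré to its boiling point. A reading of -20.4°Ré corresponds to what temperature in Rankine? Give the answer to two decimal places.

Linear interpolation between the fixed points: C = (-20.4 - 0) × 100 / (80 - 0) = -25.5000°C.
Then -25.5000 × 1.8 + 491.67 = 445.77°R.

445.77°R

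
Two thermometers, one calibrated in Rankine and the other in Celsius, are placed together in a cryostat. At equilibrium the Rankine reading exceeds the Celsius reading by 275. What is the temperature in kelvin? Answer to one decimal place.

Let x be the Rankine reading; then the Celsius reading is 5/9·x - 273.15.
(5/9·x - 273.15) - x = -275  ⇒  (-4/9)·x = -1.85  ⇒  x = 4.1625°R.
In Celsius: (4.1625 - 491.67) × 5/9 = -270.8375°C.
In kelvin: -270.8375 + 273.15 = 2.3 K.

2.3 K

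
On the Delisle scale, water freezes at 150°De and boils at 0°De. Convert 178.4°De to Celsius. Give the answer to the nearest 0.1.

Linear interpolation between the fixed points: C = (178.4 - 150) × 100 / (0 - 150) = -18.9333°C.

-18.9°C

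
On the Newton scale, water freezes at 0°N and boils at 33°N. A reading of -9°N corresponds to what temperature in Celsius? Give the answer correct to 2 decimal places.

-27.27°C

Linear interpolation between the fixed points: C = (-9 - 0) × 100 / (33 - 0) = -27.2727°C.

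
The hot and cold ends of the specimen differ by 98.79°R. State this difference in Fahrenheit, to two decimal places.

Rankine and Fahrenheit degrees are the same size, so the interval is unchanged: 98.79.

98.79°F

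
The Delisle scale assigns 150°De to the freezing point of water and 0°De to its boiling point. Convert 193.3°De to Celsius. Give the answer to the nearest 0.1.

Linear interpolation between the fixed points: C = (193.3 - 150) × 100 / (0 - 150) = -28.8667°C.

-28.9°C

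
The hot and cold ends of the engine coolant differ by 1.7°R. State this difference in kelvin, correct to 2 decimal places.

0.94 K

For a temperature interval the offset drops out; only the factor 5/9 applies.
1.7 × 5/9 = 0.94.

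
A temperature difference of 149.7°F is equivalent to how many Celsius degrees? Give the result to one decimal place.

83.2°C

Only the scale ratio 5/9 matters for a change in temperature.
149.7 × 5/9 = 83.2.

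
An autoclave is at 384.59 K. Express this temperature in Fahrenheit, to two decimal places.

232.59°F

In Celsius: 384.59 - 273.15 = 111.4400°C.
In Fahrenheit: 111.4400 × 1.8 + 32 = 232.59°F.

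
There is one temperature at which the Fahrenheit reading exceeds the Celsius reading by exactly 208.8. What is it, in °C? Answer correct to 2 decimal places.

Let C be the Celsius reading. The Fahrenheit reading is F = 1.8·C + 32.
Require F - C = 208.8: (0.8)·C + 32 = 208.8.
C = (208.8 - 32) / (0.8) = 221.00.

221.00°C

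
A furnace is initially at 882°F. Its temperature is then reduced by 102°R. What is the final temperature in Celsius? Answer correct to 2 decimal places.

415.56°C

Initial temperature in Celsius: (882 - 32) × 5/9 = 472.2222°C.
The 102°R change is an interval, so only the factor 5/9 applies: -102 × 5/9 = -56.6667°C.
Final Celsius temperature: 472.2222 - 56.6667 = 415.5556°C.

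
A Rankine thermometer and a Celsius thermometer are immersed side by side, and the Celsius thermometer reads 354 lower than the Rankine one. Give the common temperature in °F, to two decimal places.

Let x be the Rankine reading; then the Celsius reading is 5/9·x - 273.15.
(5/9·x - 273.15) - x = -354  ⇒  (-4/9)·x = -80.85  ⇒  x = 181.9125°R.
In Celsius: (181.9125 - 491.67) × 5/9 = -172.0875°C.
In Fahrenheit: -172.0875 × 1.8 + 32 = -277.76°F.

-277.76°F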